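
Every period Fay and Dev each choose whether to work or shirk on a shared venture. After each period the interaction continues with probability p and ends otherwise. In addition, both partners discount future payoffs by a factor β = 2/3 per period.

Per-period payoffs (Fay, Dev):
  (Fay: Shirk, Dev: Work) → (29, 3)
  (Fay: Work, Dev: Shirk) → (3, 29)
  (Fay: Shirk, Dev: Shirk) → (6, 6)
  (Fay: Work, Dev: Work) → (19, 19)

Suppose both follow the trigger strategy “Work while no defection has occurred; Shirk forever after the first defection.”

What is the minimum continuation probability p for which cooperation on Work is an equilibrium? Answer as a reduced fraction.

With continuation probability p and discount β, the effective per-period discount factor is βp.
Grim-trigger IC: βp ≥ (29−19)/(29−6) = 10/23.
So p ≥ (10/23)/(2/3) = 15/23.

15/23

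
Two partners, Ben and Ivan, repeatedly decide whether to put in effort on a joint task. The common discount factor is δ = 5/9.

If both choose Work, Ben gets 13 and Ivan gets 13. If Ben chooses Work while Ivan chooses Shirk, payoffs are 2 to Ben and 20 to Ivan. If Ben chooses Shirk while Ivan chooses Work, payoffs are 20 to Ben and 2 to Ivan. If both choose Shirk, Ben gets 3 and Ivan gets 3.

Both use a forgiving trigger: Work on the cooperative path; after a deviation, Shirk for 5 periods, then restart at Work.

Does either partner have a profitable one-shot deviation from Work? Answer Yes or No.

A one-shot deviation gives 20 now, then 3 for 5 periods, then back to 13.
Gain from deviating: (20−13) today; loss: (13−3) in each of the next 5 periods.
No-deviation condition: (13−3)(δ+…+δ^5) ≥ 20−13, i.e. δ+…+δ^5 ≥ 7/10.
At δ = 5/9: δ+…+δ^5 = 1.1838 ≥ 0.7000.
So cooperation is sustainable.

No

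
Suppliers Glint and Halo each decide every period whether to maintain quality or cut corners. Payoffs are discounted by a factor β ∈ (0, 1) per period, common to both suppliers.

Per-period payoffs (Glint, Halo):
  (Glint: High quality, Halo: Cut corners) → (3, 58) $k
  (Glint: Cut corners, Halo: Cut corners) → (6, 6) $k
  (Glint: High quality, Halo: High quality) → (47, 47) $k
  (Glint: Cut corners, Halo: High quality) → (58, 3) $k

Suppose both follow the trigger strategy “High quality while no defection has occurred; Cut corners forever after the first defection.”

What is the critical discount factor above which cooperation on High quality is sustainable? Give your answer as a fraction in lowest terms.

47/(1−β) ≥ 58 + 6β/(1−β)
47 ≥ 58 − 52β
β ≥ 11/52.

11/52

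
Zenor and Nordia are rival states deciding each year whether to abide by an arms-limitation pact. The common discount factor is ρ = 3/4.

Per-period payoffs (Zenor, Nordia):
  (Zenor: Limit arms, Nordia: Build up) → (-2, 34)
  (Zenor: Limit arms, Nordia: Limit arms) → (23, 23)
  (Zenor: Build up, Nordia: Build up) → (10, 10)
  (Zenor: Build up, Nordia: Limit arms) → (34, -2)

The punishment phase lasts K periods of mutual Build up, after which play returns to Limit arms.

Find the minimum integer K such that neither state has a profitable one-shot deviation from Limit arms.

Need Σ_{k=1}^{K} ρ^k ≥ (34−23)/(23−10) = 0.8462 at ρ = 3/4.
At K = 1 the sum is 0.7500 < 0.8462; at K = 2 it is 1.3125 ≥ 0.8462.
So the minimum punishment length is K = 2.

2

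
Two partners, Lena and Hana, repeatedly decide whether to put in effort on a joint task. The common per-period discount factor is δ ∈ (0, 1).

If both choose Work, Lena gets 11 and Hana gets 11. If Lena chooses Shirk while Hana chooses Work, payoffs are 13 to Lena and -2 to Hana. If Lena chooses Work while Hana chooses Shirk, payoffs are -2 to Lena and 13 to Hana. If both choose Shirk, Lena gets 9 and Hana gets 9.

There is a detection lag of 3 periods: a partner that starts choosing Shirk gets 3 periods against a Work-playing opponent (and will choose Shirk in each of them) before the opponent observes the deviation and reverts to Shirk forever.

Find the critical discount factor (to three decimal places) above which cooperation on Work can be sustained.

A deviator earns 13 for 3 periods, then 9 forever; cooperating earns 11 forever. Multiplying the IC by (1−δ):
11 ≥ 13(1−δ^3) + 9δ^3, so 4·δ^3 ≥ 2 and δ^3 ≥ 1/2.
δ ≥ (1/2)^(1/3) ≈ 0.794.

0.794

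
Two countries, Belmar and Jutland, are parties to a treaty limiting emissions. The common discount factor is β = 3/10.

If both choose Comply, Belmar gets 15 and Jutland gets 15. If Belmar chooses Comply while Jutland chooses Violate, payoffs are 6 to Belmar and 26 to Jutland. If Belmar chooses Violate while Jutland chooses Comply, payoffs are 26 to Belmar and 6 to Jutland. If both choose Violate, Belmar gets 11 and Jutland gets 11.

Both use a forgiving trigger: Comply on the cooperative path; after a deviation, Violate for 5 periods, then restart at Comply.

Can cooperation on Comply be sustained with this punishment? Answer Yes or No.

No

Comparing payoff streams over the 6 periods until play realigns: cooperate → 15(1+β+…+β^5); deviate → 26 + 11(β+…+β^5).
Cooperation is sustained iff (15−11)(β+…+β^5) ≥ 26−15.
β+…+β^5 = 3/10·(1−(3/10)^5)/(1−3/10) = 0.4275, and (26−15)/(15−11) = 2.7500.
0.4275 < 2.7500, so cooperation is not sustainable.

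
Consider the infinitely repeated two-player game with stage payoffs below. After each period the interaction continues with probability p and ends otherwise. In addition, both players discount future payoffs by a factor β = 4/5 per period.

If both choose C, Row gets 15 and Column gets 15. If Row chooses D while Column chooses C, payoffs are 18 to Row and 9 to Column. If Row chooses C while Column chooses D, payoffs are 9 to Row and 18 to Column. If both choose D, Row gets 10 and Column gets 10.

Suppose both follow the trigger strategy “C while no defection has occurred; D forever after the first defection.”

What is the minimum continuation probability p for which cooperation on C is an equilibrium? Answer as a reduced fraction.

15/32

With continuation probability p and discount β, the effective per-period discount factor is βp.
Grim-trigger IC: βp ≥ (18−15)/(18−10) = 3/8.
So p ≥ (3/8)/(4/5) = 15/32.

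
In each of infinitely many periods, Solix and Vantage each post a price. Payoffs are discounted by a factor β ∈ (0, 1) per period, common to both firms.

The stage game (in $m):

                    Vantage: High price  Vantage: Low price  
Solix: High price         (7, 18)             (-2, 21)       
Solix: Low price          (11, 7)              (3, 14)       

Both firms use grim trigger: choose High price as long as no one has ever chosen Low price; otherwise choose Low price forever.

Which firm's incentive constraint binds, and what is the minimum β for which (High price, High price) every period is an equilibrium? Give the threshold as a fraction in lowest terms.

Solix; β ≥ 1/2

Solix's threshold: (11−7)/(11−3) = 1/2.
Vantage's threshold: (21−18)/(21−14) = 3/7.
1/2 > 3/7, so Solix binds and β* = 1/2.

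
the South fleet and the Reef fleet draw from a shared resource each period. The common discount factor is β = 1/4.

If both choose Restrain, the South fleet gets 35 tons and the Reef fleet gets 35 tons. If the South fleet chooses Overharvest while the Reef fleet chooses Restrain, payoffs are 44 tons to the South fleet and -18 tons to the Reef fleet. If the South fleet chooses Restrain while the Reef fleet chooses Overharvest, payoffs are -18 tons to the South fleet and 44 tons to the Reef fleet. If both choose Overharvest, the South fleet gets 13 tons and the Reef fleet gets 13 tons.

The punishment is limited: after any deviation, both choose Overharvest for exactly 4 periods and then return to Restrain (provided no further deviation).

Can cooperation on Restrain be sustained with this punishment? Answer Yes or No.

No

Comparing payoff streams over the 5 periods until play realigns: cooperate → 35(1+β+…+β^4); deviate → 44 + 13(β+…+β^4).
Cooperation is sustained iff (35−13)(β+…+β^4) ≥ 44−35.
β+…+β^4 = 1/4·(1−(1/4)^4)/(1−1/4) = 0.3320, and (44−35)/(35−13) = 0.4091.
0.3320 < 0.4091, so cooperation is not sustainable.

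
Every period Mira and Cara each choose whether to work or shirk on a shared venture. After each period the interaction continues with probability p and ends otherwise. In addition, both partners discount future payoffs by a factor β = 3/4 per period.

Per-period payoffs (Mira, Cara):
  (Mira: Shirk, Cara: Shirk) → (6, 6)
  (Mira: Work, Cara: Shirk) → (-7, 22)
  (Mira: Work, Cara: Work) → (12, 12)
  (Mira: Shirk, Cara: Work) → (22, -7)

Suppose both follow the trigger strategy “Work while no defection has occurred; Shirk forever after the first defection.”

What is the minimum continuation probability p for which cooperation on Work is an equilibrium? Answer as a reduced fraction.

5/6

With continuation probability p and discount β, the effective per-period discount factor is βp.
Grim-trigger IC: βp ≥ (22−12)/(22−6) = 5/8.
So p ≥ (5/8)/(3/4) = 5/6.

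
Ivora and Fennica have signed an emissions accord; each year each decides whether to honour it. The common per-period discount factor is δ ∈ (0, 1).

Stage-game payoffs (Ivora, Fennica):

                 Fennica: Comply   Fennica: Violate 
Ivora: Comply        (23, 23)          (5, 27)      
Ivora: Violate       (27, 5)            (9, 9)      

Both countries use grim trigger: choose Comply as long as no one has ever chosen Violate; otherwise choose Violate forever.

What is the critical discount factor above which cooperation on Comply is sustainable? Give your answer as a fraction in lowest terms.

2/9

Under grim trigger the critical discount factor is (T−C)/(T−P) with T = 27, C = 23, P = 9.
δ* = (27−23)/(27−9) = 4/18 = 2/9.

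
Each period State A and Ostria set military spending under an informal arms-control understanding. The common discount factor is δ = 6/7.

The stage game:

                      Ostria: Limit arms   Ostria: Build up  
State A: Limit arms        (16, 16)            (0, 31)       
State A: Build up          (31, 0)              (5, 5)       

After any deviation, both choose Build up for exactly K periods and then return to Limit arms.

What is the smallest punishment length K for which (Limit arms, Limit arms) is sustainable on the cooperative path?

IC: δ(1−δ^K)/(1−δ) ≥ (31−16)/(16−5) = 15/11.
With δ = 6/7: need 1 − δ^K ≥ 15/11·(1−6/7)/(6/7), i.e. δ^K ≤ 0.7727.
Since (6/7)^1 = 0.8571 and (6/7)^2 = 0.7347, the smallest such K is 2.

2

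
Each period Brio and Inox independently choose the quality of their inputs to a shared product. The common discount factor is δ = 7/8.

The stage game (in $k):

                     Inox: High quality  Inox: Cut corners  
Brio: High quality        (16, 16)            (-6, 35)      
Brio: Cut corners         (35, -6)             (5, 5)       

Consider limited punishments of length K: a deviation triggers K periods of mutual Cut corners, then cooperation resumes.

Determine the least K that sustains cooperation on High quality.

IC: δ(1−δ^K)/(1−δ) ≥ (35−16)/(16−5) = 19/11.
With δ = 7/8: need 1 − δ^K ≥ 19/11·(1−7/8)/(7/8), i.e. δ^K ≤ 0.7532.
Since (7/8)^2 = 0.7656 and (7/8)^3 = 0.6699, the smallest such K is 3.

3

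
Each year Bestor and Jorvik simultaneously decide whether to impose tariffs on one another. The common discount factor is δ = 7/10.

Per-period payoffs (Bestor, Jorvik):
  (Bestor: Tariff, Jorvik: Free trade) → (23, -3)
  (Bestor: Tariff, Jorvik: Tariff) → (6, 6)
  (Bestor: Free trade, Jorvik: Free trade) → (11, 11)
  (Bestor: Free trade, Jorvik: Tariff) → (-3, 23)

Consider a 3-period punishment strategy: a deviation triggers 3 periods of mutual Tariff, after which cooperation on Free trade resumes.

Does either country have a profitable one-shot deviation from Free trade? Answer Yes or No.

Yes

A one-shot deviation gives 23 now, then 6 for 3 periods, then back to 11.
Gain from deviating: (23−11) today; loss: (11−6) in each of the next 3 periods.
No-deviation condition: (11−6)(δ+…+δ^3) ≥ 23−11, i.e. δ+…+δ^3 ≥ 12/5.
At δ = 7/10: δ+…+δ^3 = 1.5330 < 2.4000.
So cooperation is not sustainable.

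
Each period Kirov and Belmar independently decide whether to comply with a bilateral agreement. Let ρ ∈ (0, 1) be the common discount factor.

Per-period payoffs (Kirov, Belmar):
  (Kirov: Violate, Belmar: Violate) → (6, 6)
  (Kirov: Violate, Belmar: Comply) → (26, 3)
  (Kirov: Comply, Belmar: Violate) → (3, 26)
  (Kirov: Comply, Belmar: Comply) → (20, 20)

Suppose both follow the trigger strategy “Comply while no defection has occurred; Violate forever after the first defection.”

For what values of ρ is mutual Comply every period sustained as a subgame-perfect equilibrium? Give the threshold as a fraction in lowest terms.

20/(1−ρ) ≥ 26 + 6ρ/(1−ρ)
20 ≥ 26 − 20ρ
ρ ≥ 6/20 = 3/10.

3/10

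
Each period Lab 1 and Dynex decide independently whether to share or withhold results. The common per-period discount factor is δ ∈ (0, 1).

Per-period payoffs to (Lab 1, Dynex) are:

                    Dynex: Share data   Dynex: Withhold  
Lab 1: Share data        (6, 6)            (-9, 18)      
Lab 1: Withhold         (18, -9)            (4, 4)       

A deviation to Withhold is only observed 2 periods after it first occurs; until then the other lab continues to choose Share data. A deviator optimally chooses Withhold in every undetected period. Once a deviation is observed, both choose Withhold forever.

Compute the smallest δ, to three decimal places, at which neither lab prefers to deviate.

Deviating for the 2 undetected periods gains 18−6 = 12 per period over cooperation, then loses 6−4 = 2 per period forever once punishment starts.
Gain: 12(1 + δ + … + δ^1); loss: 2·δ^2/(1−δ).
No profitable deviation ⇔ 12(1−δ^2) ≤ 2·δ^2, i.e. δ^2 ≥ 12/(12+2) = 6/7.
Hence δ ≥ (6/7)^(1/2) ≈ 0.926.

0.926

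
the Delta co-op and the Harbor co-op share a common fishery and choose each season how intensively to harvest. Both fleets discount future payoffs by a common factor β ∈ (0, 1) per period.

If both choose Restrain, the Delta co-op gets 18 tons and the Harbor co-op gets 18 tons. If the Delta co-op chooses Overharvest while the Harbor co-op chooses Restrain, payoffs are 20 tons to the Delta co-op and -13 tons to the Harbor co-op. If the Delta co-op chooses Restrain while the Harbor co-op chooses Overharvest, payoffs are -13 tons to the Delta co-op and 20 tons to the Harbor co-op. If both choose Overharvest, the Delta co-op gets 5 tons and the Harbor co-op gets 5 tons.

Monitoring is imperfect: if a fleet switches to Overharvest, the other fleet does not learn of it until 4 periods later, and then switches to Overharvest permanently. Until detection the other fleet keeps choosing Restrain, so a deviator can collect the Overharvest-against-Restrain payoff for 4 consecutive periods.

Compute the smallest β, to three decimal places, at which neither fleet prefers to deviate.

A deviator earns 20 for 4 periods, then 5 forever; cooperating earns 18 forever. Multiplying the IC by (1−β):
18 ≥ 20(1−β^4) + 5β^4, so 15·β^4 ≥ 2 and β^4 ≥ 2/15.
β ≥ (2/15)^(1/4) ≈ 0.604.

0.604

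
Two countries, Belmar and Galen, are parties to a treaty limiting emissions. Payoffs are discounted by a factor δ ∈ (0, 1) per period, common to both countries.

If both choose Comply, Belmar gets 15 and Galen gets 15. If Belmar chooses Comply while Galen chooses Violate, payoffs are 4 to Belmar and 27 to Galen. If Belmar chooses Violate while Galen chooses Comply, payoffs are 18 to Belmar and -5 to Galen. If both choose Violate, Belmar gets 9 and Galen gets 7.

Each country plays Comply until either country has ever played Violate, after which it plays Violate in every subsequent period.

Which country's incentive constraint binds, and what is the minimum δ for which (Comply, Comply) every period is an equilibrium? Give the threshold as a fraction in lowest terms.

Belmar's threshold: (18−15)/(18−9) = 1/3.
Galen's threshold: (27−15)/(27−7) = 3/5.
1/3 < 3/5, so Galen binds and δ* = 3/5.

Galen; δ ≥ 3/5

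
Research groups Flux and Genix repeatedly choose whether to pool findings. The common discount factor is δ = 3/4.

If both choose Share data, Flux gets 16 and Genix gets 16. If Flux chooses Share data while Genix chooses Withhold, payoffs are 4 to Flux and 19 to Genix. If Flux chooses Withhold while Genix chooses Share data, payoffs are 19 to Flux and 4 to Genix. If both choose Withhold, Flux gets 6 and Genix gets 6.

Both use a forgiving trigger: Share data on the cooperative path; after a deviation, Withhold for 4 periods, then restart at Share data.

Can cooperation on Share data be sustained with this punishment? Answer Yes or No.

Yes

Comparing payoff streams over the 5 periods until play realigns: cooperate → 16(1+δ+…+δ^4); deviate → 19 + 6(δ+…+δ^4).
Cooperation is sustained iff (16−6)(δ+…+δ^4) ≥ 19−16.
δ+…+δ^4 = 3/4·(1−(3/4)^4)/(1−3/4) = 2.0508, and (19−16)/(16−6) = 0.3000.
2.0508 ≥ 0.3000, so cooperation is sustainable.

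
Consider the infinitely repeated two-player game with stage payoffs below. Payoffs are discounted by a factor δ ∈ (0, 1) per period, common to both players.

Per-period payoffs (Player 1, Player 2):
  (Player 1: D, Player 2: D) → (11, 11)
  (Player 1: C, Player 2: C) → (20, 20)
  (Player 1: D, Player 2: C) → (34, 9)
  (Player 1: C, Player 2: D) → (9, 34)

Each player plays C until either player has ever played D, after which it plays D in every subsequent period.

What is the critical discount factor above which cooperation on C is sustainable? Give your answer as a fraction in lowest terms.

One-period gain from deviating is 34 − 20 = 14. The loss is 20 − 11 = 9 in every subsequent period, with present value 9·δ/(1−δ).
Deviation is unprofitable when 9·δ/(1−δ) ≥ 14, i.e. δ/(1−δ) ≥ 14/9.
Equivalently δ ≥ 14/(14+9) = 14/23.

14/23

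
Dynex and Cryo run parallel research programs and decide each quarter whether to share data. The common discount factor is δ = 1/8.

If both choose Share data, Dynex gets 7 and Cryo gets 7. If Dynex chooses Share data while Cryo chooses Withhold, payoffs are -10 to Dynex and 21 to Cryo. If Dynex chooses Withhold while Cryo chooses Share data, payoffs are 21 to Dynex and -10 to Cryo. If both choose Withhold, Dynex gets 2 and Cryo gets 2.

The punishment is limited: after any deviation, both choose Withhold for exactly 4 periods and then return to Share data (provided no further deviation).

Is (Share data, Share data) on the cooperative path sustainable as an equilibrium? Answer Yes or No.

No

IC: δ+…+δ^4 ≥ (21−7)/(7−2) = 14/5.
At δ = 1/8: partial sum = 0.1428 < 2.8000. Cooperation not sustainable.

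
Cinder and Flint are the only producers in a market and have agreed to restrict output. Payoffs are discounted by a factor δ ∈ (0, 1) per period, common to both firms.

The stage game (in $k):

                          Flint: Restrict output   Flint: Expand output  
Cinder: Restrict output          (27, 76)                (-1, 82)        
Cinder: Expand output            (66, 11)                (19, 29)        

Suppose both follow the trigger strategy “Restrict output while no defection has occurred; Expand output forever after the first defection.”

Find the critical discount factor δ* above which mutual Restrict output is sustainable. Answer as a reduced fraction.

Cinder's threshold: (66−27)/(66−19) = 39/47.
Flint's threshold: (82−76)/(82−29) = 6/53.
39/47 > 6/53, so Cinder binds and δ* = 39/47.

39/47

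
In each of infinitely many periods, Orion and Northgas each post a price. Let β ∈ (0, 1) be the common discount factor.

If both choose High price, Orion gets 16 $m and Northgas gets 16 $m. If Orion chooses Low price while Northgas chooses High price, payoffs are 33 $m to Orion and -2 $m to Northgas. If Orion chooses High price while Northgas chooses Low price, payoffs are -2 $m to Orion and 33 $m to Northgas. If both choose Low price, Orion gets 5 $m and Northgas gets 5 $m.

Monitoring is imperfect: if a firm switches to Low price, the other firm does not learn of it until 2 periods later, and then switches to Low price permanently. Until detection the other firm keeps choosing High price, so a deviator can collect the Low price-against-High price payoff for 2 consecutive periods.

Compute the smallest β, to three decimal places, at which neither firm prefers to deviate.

A deviator earns 33 for 2 periods, then 5 forever; cooperating earns 16 forever. Multiplying the IC by (1−β):
16 ≥ 33(1−β^2) + 5β^2, so 28·β^2 ≥ 17 and β^2 ≥ 17/28.
β ≥ (17/28)^(1/2) ≈ 0.779.

0.779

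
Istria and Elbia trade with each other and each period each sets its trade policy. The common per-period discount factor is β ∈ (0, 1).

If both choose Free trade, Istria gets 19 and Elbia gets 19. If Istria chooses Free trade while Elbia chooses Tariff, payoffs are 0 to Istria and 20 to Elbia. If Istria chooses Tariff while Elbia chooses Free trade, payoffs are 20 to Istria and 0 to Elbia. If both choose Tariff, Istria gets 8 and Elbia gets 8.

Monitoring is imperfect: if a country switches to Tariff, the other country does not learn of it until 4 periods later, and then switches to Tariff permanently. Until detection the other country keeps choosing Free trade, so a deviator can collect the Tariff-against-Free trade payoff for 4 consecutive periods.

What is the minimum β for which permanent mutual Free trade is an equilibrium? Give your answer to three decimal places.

0.537

The best deviation is to choose Tariff for all 4 undetected periods, earning 20 each, then 8 forever once detected.
Deviation value: 20(1−β^4)/(1−β) + 8β^4/(1−β); cooperation value: 19/(1−β).
IC: 19 ≥ 20(1−β^4) + 8β^4 = 20 − 12β^4.
So β^4 ≥ 1/12, giving β ≥ (1/12)^(1/4) ≈ 0.537.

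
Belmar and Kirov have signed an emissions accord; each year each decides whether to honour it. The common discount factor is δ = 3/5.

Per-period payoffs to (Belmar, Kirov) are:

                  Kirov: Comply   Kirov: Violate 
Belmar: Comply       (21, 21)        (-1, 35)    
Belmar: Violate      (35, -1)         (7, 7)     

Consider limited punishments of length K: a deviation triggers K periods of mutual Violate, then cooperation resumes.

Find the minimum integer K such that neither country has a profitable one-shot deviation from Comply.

3

IC: δ(1−δ^K)/(1−δ) ≥ (35−21)/(21−7) = 1.
With δ = 3/5: need 1 − δ^K ≥ 1·(1−3/5)/(3/5), i.e. δ^K ≤ 0.3333.
Since (3/5)^2 = 0.3600 and (3/5)^3 = 0.2160, the smallest such K is 3.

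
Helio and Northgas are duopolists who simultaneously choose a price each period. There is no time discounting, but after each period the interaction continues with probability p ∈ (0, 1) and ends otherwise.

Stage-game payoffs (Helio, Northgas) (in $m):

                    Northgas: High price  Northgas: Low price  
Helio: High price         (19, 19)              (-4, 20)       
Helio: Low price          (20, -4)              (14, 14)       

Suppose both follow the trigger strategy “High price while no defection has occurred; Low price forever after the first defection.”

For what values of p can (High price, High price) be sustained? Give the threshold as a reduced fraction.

1/6

Expected cooperation value is 19 + p·19 + p²·19 + … = 19/(1−p); deviation gives 20 + p·14/(1−p).
19 ≥ 20(1−p) + 14p ⇒ 6p ≥ 1 ⇒ p ≥ 1/6.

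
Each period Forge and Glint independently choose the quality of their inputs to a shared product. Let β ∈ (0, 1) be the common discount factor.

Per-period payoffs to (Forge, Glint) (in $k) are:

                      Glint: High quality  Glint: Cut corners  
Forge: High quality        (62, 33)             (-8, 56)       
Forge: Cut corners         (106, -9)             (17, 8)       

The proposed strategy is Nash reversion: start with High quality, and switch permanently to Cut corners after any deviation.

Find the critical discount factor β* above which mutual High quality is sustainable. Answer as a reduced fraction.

Forge's threshold: (106−62)/(106−17) = 44/89.
Glint's threshold: (56−33)/(56−8) = 23/48.
44/89 > 23/48, so Forge binds and β* = 44/89.

44/89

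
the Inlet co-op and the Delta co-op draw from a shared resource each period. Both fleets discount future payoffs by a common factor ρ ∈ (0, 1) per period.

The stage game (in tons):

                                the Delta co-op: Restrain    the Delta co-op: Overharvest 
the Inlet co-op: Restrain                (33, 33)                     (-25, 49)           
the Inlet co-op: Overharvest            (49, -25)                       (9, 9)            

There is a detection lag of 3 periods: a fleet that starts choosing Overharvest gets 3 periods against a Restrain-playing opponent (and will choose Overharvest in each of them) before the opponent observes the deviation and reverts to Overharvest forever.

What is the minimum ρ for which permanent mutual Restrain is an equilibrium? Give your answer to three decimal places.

0.737

A deviator earns 49 for 3 periods, then 9 forever; cooperating earns 33 forever. Multiplying the IC by (1−ρ):
33 ≥ 49(1−ρ^3) + 9ρ^3, so 40·ρ^3 ≥ 16 and ρ^3 ≥ 2/5.
ρ ≥ (2/5)^(1/3) ≈ 0.737.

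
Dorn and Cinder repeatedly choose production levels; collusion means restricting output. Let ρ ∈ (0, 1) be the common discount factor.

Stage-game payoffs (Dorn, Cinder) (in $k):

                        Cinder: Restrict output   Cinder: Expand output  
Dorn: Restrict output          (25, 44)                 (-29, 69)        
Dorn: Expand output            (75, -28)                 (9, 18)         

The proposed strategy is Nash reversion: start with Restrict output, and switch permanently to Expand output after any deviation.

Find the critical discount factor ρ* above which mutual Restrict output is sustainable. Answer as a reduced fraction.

25/33

For Dorn: deviation gain 75−25 = 50, per-period punishment loss 25−9 = 16. IC gives ρ ≥ 50/66 = 25/33.
For Cinder: gain 25, loss 26 per period, so ρ ≥ 25/51.
The tighter constraint is Dorn's, so cooperation needs ρ ≥ 25/33.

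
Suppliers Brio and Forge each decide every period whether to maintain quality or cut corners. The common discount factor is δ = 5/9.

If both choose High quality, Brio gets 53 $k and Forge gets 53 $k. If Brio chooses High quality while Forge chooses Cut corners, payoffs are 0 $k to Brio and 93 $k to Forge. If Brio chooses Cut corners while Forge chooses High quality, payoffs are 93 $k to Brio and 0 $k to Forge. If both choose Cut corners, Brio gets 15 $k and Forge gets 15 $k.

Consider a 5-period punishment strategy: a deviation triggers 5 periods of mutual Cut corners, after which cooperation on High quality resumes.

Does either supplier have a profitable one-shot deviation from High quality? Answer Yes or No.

No

IC: δ+…+δ^5 ≥ (93−53)/(53−15) = 20/19.
At δ = 5/9: partial sum = 1.1838 ≥ 1.0526. Cooperation sustainable.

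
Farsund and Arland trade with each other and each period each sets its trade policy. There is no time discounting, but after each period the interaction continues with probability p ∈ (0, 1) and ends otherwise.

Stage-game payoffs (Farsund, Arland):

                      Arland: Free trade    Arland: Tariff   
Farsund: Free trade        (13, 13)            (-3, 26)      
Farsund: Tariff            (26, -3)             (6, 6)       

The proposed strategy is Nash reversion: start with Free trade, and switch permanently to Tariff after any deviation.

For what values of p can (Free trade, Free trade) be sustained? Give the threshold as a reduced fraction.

13/20

Expected cooperation value is 13 + p·13 + p²·13 + … = 13/(1−p); deviation gives 26 + p·6/(1−p).
13 ≥ 26(1−p) + 6p ⇒ 20p ≥ 13 ⇒ p ≥ 13/20.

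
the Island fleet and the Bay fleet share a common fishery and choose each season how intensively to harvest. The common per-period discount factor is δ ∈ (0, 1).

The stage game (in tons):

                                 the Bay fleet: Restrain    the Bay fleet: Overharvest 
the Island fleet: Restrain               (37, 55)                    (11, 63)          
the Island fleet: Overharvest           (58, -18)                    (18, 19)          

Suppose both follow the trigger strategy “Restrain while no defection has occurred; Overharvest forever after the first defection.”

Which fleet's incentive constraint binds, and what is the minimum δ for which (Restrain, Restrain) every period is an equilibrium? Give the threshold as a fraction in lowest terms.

the Island fleet: cooperation gives 37 each period; deviation gives 58 once then 18 forever.
  37/(1−δ) ≥ 58 + 18δ/(1−δ) ⇒ δ ≥ 21/40.
the Bay fleet: cooperation gives 55 each period; deviation gives 63 once then 19 forever.
  δ ≥ 8/44 = 2/11.
Both must hold, so the binding constraint is the Island fleet's: δ ≥ 21/40.

the Island fleet; δ ≥ 21/40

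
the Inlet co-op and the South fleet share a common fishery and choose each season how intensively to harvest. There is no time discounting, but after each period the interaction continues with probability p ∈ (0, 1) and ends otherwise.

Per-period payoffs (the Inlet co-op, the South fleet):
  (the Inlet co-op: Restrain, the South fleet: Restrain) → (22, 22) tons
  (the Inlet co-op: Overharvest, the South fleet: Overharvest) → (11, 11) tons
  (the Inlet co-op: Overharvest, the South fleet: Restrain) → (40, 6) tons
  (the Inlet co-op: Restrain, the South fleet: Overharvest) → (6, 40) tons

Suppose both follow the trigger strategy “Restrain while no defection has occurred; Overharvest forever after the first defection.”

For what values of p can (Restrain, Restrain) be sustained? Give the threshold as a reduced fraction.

18/29

With no time discounting, the continuation probability p plays the role of the discount factor.
Grim-trigger IC: 22/(1−p) ≥ 40 + 11p/(1−p) ⇒ p ≥ (40−22)/(40−11) = 18/29.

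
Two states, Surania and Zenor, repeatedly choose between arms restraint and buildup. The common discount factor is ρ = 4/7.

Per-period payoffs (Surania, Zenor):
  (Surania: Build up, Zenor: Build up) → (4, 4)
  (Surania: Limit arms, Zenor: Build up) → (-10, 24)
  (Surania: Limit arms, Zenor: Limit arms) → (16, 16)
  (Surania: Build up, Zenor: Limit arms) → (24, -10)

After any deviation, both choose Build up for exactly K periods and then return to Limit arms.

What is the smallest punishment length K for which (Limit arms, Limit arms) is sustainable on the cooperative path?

IC: ρ(1−ρ^K)/(1−ρ) ≥ (24−16)/(16−4) = 2/3.
With ρ = 4/7: need 1 − ρ^K ≥ 2/3·(1−4/7)/(4/7), i.e. ρ^K ≤ 0.5000.
Since (4/7)^1 = 0.5714 and (4/7)^2 = 0.3265, the smallest such K is 2.

2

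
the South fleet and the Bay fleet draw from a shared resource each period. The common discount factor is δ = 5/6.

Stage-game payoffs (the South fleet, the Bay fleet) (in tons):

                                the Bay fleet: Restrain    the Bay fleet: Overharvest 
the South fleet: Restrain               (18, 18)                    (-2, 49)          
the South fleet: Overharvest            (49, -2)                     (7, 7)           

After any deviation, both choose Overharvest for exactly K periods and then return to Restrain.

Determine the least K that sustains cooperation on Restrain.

5

Need Σ_{k=1}^{K} δ^k ≥ (49−18)/(18−7) = 2.8182 at δ = 5/6.
At K = 4 the sum is 2.5887 < 2.8182; at K = 5 it is 2.9906 ≥ 2.8182.
So the minimum punishment length is K = 5.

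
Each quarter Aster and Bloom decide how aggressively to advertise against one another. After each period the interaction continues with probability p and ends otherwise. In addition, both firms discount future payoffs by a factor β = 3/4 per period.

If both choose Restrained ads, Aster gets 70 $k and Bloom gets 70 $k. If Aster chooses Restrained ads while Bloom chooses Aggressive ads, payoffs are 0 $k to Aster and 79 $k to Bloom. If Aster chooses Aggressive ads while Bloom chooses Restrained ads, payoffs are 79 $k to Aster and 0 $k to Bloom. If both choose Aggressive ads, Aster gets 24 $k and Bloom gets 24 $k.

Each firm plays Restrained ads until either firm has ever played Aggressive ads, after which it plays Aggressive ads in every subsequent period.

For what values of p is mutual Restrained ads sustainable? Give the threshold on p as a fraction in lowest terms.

12/55

With continuation probability p and discount β, the effective per-period discount factor is βp.
Grim-trigger IC: βp ≥ (79−70)/(79−24) = 9/55.
So p ≥ (9/55)/(3/4) = 12/55.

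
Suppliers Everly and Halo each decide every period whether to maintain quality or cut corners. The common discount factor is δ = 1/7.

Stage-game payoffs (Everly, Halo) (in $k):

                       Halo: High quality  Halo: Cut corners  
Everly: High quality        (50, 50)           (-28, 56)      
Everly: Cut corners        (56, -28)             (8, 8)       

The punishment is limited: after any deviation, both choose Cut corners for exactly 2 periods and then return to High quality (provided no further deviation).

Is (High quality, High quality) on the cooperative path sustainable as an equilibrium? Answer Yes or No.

Yes

A one-shot deviation gives 56 now, then 8 for 2 periods, then back to 50.
Gain from deviating: (56−50) today; loss: (50−8) in each of the next 2 periods.
No-deviation condition: (50−8)(δ+…+δ^2) ≥ 56−50, i.e. δ+…+δ^2 ≥ 1/7.
At δ = 1/7: δ+…+δ^2 = 0.1633 ≥ 0.1429.
So cooperation is sustainable.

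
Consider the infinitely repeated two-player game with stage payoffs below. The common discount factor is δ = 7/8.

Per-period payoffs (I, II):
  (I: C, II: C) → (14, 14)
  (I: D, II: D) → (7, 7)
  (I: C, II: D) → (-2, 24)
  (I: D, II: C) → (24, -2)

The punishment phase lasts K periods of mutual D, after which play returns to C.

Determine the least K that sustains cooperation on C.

2

No profitable deviation requires (14−7)(δ+…+δ^K) ≥ 24−14, i.e. δ+…+δ^K ≥ 10/7 ≈ 1.4286.
With δ = 7/8, the partial sums are K=1: 0.8750, K=2: 1.6406.
K = 2 is the first length at which the sum reaches 1.4286.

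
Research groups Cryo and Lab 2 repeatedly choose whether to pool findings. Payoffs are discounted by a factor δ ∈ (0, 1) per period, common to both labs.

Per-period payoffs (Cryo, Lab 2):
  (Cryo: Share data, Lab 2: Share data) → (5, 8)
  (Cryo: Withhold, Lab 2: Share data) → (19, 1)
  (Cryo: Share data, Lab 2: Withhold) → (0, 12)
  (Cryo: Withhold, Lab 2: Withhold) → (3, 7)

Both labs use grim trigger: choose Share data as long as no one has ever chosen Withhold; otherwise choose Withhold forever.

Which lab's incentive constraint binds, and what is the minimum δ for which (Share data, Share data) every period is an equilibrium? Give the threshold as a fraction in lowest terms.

For Cryo: deviation gain 19−5 = 14, per-period punishment loss 5−3 = 2. IC gives δ ≥ 14/16 = 7/8.
For Lab 2: gain 4, loss 1 per period, so δ ≥ 4/5.
The tighter constraint is Cryo's, so cooperation needs δ ≥ 7/8.

Cryo; δ ≥ 7/8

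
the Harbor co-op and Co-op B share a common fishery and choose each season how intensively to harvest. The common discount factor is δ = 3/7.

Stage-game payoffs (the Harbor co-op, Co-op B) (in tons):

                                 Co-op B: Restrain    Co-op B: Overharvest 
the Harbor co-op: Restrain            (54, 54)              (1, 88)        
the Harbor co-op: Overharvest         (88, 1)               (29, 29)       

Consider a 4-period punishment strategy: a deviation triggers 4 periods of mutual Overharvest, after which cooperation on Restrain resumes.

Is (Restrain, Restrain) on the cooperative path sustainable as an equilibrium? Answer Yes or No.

IC: δ+…+δ^4 ≥ (88−54)/(54−29) = 34/25.
At δ = 3/7: partial sum = 0.7247 < 1.3600. Cooperation not sustainable.

No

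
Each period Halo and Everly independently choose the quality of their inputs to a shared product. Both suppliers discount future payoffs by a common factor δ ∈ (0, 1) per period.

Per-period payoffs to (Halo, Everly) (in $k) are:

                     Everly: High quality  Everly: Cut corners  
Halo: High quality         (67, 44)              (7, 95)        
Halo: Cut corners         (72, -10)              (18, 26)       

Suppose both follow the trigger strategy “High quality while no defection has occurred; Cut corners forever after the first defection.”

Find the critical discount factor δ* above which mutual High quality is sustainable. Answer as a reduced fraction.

Halo's threshold: (72−67)/(72−18) = 5/54.
Everly's threshold: (95−44)/(95−26) = 17/23.
5/54 < 17/23, so Everly binds and δ* = 17/23.

17/23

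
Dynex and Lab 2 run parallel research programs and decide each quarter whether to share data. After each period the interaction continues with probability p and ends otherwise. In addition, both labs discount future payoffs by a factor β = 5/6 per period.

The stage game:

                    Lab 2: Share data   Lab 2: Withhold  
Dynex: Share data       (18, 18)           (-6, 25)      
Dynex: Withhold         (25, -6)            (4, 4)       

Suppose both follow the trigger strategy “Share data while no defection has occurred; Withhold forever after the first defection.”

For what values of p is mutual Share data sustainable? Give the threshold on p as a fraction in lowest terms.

Expected continuation weight on next period's payoff is β·p = 5/6·p, which plays the role of the discount factor.
Cooperation requires 5/6·p ≥ (25−18)/(25−4) = 1/3, hence p ≥ 2/5.

2/5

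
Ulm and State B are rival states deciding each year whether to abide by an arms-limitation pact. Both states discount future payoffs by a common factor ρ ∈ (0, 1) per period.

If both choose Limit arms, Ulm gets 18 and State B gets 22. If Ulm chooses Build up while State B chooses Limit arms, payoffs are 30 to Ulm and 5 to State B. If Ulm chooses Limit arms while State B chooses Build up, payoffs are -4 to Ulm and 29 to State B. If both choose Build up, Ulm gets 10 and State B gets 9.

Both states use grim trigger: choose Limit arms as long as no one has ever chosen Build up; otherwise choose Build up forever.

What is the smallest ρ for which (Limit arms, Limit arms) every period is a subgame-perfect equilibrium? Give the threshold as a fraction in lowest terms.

Ulm: cooperation gives 18 each period; deviation gives 30 once then 10 forever.
  18/(1−ρ) ≥ 30 + 10ρ/(1−ρ) ⇒ ρ ≥ 12/20 = 3/5.
State B: cooperation gives 22 each period; deviation gives 29 once then 9 forever.
  ρ ≥ 7/20.
Both must hold, so the binding constraint is Ulm's: ρ ≥ 3/5.

3/5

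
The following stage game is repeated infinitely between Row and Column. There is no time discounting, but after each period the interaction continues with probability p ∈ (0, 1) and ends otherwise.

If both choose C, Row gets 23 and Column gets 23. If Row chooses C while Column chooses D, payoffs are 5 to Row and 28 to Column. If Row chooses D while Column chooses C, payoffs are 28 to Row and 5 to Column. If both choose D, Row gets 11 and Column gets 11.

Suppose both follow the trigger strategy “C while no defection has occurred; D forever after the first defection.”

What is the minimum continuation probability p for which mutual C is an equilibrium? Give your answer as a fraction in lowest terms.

5/17

With no time discounting, the continuation probability p plays the role of the discount factor.
Grim-trigger IC: 23/(1−p) ≥ 28 + 11p/(1−p) ⇒ p ≥ (28−23)/(28−11) = 5/17.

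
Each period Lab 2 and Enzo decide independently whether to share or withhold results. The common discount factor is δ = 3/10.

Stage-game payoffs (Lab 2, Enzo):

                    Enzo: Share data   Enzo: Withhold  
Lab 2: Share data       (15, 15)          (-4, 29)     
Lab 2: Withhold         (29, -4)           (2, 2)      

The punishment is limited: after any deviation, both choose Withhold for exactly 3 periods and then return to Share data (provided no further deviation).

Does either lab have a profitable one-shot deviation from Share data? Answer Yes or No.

Yes

A one-shot deviation gives 29 now, then 2 for 3 periods, then back to 15.
Gain from deviating: (29−15) today; loss: (15−2) in each of the next 3 periods.
No-deviation condition: (15−2)(δ+…+δ^3) ≥ 29−15, i.e. δ+…+δ^3 ≥ 14/13.
At δ = 3/10: δ+…+δ^3 = 0.4170 < 1.0769.
So cooperation is not sustainable.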